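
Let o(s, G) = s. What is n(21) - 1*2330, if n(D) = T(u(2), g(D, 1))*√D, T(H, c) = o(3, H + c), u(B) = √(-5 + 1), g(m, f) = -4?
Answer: -2330 + 3*√21 ≈ -2316.3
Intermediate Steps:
u(B) = 2*I (u(B) = √(-4) = 2*I)
T(H, c) = 3
n(D) = 3*√D
n(21) - 1*2330 = 3*√21 - 1*2330 = 3*√21 - 2330 = -2330 + 3*√21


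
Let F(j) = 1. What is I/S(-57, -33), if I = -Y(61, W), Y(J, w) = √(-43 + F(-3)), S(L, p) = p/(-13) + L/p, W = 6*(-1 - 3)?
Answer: -143*I*√42/610 ≈ -1.5193*I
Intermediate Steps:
W = -24 (W = 6*(-4) = -24)
S(L, p) = -p/13 + L/p (S(L, p) = p*(-1/13) + L/p = -p/13 + L/p)
Y(J, w) = I*√42 (Y(J, w) = √(-43 + 1) = √(-42) = I*√42)
I = -I*√42 ≈ -6.4807*I
I/S(-57, -33) = (-I*√42)/(-1/13*(-33) - 57/(-33)) = (-I*√42)/(33/13 - 57*(-1/33)) = (-I*√42)/(33/13 + 19/11) = (-I*√42)/(610/143) = -I*√42*(143/610) = -143*I*√42/610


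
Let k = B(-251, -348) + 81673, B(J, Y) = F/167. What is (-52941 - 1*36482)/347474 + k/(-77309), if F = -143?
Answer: -5893788911621/4486098866822 ≈ -1.3138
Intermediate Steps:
B(J, Y) = -143/167
k = 13639248/167 (k = -143/167 + 81673 = 13639248/167 ≈ 81672.)
(-52941 - 1*36482)/347474 + k/(-77309) = (-52941 - 1*36482)/347474 + (13639248/167)/(-77309) = (-52941 - 36482)*(1/347474) + (13639248/167)*(-1/77309) = -89423*1/347474 - 13639248/12910603 = -89423/347474 - 13639248/12910603 = -5893788911621/4486098866822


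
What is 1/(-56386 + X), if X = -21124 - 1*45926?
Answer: -1/123436 ≈ -8.1014e-6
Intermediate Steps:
X = -67050 (X = -21124 - 45926 = -67050)
1/(-56386 + X) = 1/(-56386 - 67050) = 1/(-123436) = -1/123436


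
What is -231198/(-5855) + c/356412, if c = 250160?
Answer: 20966607094/521698065 ≈ 40.189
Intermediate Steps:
-231198/(-5855) + c/356412 = -231198/(-5855) + 250160/356412 = -231198*(-1/5855) + 250160*(1/356412) = 231198/5855 + 62540/89103 = 20966607094/521698065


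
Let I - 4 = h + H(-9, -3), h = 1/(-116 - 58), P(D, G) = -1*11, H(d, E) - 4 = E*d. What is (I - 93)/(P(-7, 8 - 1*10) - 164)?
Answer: 10093/30450 ≈ 0.33146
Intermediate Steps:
H(d, E) = 4 + E*d
P(D, G) = -11
h = -1/174 (h = 1/(-174) = -1/174 ≈ -0.0057471)
I = 6089/174 (I = 4 + (-1/174 + (4 - 3*(-9))) = 4 + (-1/174 + (4 + 27)) = 4 + (-1/174 + 31) = 4 + 5393/174 = 6089/174 ≈ 34.994)
(I - 93)/(P(-7, 8 - 1*10) - 164) = (6089/174 - 93)/(-11 - 164) = -10093/174/(-175) = -10093/174*(-1/175) = 10093/30450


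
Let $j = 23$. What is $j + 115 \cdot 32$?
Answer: $3703$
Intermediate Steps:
$j + 115 \cdot 32 = 23 + 115 \cdot 32 = 23 + 3680 = 3703$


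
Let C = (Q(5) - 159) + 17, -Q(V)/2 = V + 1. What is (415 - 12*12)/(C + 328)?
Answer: 271/174 ≈ 1.5575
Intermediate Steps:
Q(V) = -2 - 2*V (Q(V) = -2*(V + 1) = -2*(1 + V) = -2 - 2*V)
C = -154 (C = ((-2 - 2*5) - 159) + 17 = ((-2 - 10) - 159) + 17 = (-12 - 159) + 17 = -171 + 17 = -154)
(415 - 12*12)/(C + 328) = (415 - 12*12)/(-154 + 328) = (415 - 144)/174 = 271*(1/174) = 271/174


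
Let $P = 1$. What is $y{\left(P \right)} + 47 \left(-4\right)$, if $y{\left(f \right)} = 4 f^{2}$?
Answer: $-184$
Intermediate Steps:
$y{\left(P \right)} + 47 \left(-4\right) = 4 \cdot 1^{2} + 47 \left(-4\right) = 4 \cdot 1 - 188 = 4 - 188 = -184$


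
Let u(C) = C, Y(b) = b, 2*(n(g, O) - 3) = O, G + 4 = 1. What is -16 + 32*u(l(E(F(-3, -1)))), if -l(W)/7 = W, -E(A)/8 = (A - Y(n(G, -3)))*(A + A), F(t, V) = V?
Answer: 8944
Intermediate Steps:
G = -3 (G = -4 + 1 = -3)
n(g, O) = 3 + O/2
E(A) = -16*A*(-3/2 + A) (E(A) = -8*(A - (3 + (½)*(-3)))*(A + A) = -8*(A - (3 - 3/2))*2*A = -8*(A - 1*3/2)*2*A = -8*(A - 3/2)*2*A = -8*(-3/2 + A)*2*A = -16*A*(-3/2 + A))
l(W) = -7*W
-16 + 32*u(l(E(F(-3, -1)))) = -16 + 32*(-56*(-1)*(3 - 2*(-1))) = -16 + 32*(-56*(-1)*(3 + 2)) = -16 + 32*(-56*(-1)*5) = -16 + 32*(-7*(-40)) = -16 + 32*280 = -16 + 8960 = 8944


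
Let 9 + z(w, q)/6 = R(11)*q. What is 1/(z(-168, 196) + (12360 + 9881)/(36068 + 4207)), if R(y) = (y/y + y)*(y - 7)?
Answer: 40275/2271290591 ≈ 1.7732e-5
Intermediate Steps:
R(y) = (1 + y)*(-7 + y)
z(w, q) = -54 + 288*q (z(w, q) = -54 + 6*((-7 + 11² - 6*11)*q) = -54 + 6*((-7 + 121 - 66)*q) = -54 + 6*(48*q) = -54 + 288*q)
1/(z(-168, 196) + (12360 + 9881)/(36068 + 4207)) = 1/((-54 + 288*196) + (12360 + 9881)/(36068 + 4207)) = 1/((-54 + 56448) + 22241/40275) = 1/(56394 + 22241*(1/40275)) = 1/(56394 + 22241/40275) = 1/(2271290591/40275) = 40275/2271290591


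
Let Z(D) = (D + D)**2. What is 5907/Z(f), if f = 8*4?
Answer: 5907/4096 ≈ 1.4421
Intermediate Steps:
f = 32
Z(D) = 4*D**2 (Z(D) = (2*D)**2 = 4*D**2)
5907/Z(f) = 5907/((4*32**2)) = 5907/((4*1024)) = 5907/4096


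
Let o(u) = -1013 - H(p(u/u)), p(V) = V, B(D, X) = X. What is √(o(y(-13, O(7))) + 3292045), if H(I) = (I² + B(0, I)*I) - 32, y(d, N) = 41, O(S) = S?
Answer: √3291062 ≈ 1814.1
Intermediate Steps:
H(I) = -32 + 2*I² (H(I) = (I² + I*I) - 32 = (I² + I²) - 32 = 2*I² - 32 = -32 + 2*I²)
o(u) = -983 (o(u) = -1013 - (-32 + 2*(u/u)²) = -1013 - (-32 + 2*1²) = -1013 - (-32 + 2*1) = -1013 - (-32 + 2) = -1013 - 1*(-30) = -1013 + 30 = -983)
√(o(y(-13, O(7))) + 3292045) = √(-983 + 3292045) = √3291062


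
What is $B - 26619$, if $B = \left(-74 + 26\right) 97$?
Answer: $-31275$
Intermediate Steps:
$B = -4656$ ($B = \left(-48\right) 97 = -4656$)
$B - 26619 = -4656 - 26619 = -31275$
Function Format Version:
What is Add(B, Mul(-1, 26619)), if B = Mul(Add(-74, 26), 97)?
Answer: -31275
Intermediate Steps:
B = -4656 (B = Mul(-48, 97) = -4656)
Add(B, Mul(-1, 26619)) = Add(-4656, Mul(-1, 26619)) = Add(-4656, -26619) = -31275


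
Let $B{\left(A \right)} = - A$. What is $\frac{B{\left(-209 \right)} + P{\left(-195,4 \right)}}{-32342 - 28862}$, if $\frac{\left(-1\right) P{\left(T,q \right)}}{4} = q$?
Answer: $- \frac{193}{61204} \approx -0.0031534$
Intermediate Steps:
$P{\left(T,q \right)} = - 4 q$
$\frac{B{\left(-209 \right)} + P{\left(-195,4 \right)}}{-32342 - 28862} = \frac{\left(-1\right) \left(-209\right) - 16}{-32342 - 28862} = \frac{209 - 16}{-61204} = 193 \left(- \frac{1}{61204}\right) = - \frac{193}{61204}$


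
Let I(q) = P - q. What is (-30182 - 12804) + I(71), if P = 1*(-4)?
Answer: -43061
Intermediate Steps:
P = -4
I(q) = -4 - q
(-30182 - 12804) + I(71) = (-30182 - 12804) + (-4 - 1*71) = -42986 + (-4 - 71) = -42986 - 75 = -43061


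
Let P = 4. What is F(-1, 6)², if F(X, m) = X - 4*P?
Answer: 289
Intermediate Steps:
F(X, m) = -16 + X (F(X, m) = X - 4*4 = X - 16 = -16 + X)
F(-1, 6)² = (-16 - 1)² = (-17)² = 289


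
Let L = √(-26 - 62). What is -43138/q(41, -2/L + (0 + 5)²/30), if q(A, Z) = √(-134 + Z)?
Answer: -43138*√66/√(-8789 + 3*I*√22) ≈ -2.9924 + 3738.2*I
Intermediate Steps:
L = 2*I*√22 (L = √(-88) = 2*I*√22 ≈ 9.3808*I)
-43138/q(41, -2/L + (0 + 5)²/30) = -43138/√(-134 + (-2*(-I*√22/44) + (0 + 5)²/30)) = -43138/√(-134 + (-(-1)*I*√22/22 + 5²*(1/30))) = -43138/√(-134 + (I*√22/22 + 25*(1/30))) = -43138/√(-134 + (I*√22/22 + ⅚)) = -43138/√(-134 + (⅚ + I*√22/22)) = -43138/√(-799/6 + I*√22/22)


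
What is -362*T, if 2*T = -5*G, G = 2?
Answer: 1810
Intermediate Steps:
T = -5 (T = (-5*2)/2 = (1/2)*(-10) = -5)
-362*T = -362*(-5) = 1810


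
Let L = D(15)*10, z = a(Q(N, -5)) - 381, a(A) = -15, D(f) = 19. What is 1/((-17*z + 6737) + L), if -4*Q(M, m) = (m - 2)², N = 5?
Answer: 1/13659 ≈ 7.3212e-5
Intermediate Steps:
Q(M, m) = -(-2 + m)²/4 (Q(M, m) = -(m - 2)²/4 = -(-2 + m)²/4)
z = -396 (z = -15 - 381 = -396)
L = 190 (L = 19*10 = 190)
1/((-17*z + 6737) + L) = 1/((-17*(-396) + 6737) + 190) = 1/((6732 + 6737) + 190) = 1/(13469 + 190) = 1/13659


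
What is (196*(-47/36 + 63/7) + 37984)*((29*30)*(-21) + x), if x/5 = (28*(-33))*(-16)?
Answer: 6593207950/3 ≈ 2.1977e+9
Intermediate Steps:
x = 73920 (x = 5*((28*(-33))*(-16)) = 5*(-924*(-16)) = 5*14784 = 73920)
(196*(-47/36 + 63/7) + 37984)*((29*30)*(-21) + x) = (196*(-47/36 + 63/7) + 37984)*((29*30)*(-21) + 73920) = (196*(-47*1/36 + 63*(⅐)) + 37984)*(870*(-21) + 73920) = (196*(-47/36 + 9) + 37984)*(-18270 + 73920) = (196*(277/36) + 37984)*55650 = (13573/9 + 37984)*55650 = (355429/9)*55650 = 6593207950/3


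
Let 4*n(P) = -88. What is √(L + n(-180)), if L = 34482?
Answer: 2*√8615 ≈ 185.63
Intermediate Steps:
n(P) = -22 (n(P) = (¼)*(-88) = -22)
√(L + n(-180)) = √(34482 - 22) = √34460 = 2*√8615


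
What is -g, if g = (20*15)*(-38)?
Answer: 11400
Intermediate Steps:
g = -11400 (g = 300*(-38) = -11400)
-g = -1*(-11400) = 11400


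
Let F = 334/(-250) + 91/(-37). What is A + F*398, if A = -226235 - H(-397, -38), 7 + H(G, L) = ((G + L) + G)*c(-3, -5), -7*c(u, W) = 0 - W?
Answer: -7392276944/32375 ≈ -2.2833e+5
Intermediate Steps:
c(u, W) = W/7 (c(u, W) = -(0 - W)/7 = -(-1)*W/7 = W/7)
F = -17554/4625 (F = 334*(-1/250) + 91*(-1/37) = -167/125 - 91/37 = -17554/4625 ≈ -3.7955)
H(G, L) = -7 - 10*G/7 - 5*L/7 (H(G, L) = -7 + ((G + L) + G)*((⅐)*(-5)) = -7 + (L + 2*G)*(-5/7) = -7 + (-10*G/7 - 5*L/7) = -7 - 10*G/7 - 5*L/7)
A = -1587756/7 (A = -226235 - (-7 - 10/7*(-397) - 5/7*(-38)) = -226235 - (-7 + 3970/7 + 190/7) = -226235 - 1*4111/7 = -226235 - 4111/7 = -1587756/7 ≈ -2.2682e+5)
A + F*398 = -1587756/7 - 17554/4625*398 = -1587756/7 - 6986492/4625 = -7392276944/32375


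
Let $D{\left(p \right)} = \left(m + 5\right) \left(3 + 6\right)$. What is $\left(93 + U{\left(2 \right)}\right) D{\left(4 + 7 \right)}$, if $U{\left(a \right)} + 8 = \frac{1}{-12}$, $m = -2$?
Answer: $\frac{9171}{4} \approx 2292.8$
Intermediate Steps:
$D{\left(p \right)} = 27$ ($D{\left(p \right)} = \left(-2 + 5\right) \left(3 + 6\right) = 3 \cdot 9 = 27$)
$U{\left(a \right)} = - \frac{97}{12}$ ($U{\left(a \right)} = -8 + \frac{1}{-12} = -8 - \frac{1}{12} = - \frac{97}{12}$)
$\left(93 + U{\left(2 \right)}\right) D{\left(4 + 7 \right)} = \left(93 - \frac{97}{12}\right) 27 = \frac{1019}{12} \cdot 27 = \frac{9171}{4}$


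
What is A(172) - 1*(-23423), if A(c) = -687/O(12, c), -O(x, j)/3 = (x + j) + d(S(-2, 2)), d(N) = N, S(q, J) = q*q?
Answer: 4403753/188 ≈ 23424.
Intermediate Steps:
S(q, J) = q²
O(x, j) = -12 - 3*j - 3*x (O(x, j) = -3*((x + j) + (-2)²) = -3*((j + x) + 4) = -3*(4 + j + x) = -12 - 3*j - 3*x)
A(c) = -687/(-48 - 3*c) (A(c) = -687/(-12 - 3*c - 3*12) = -687/(-12 - 3*c - 36) = -687/(-48 - 3*c))
A(172) - 1*(-23423) = 229/(16 + 172) - 1*(-23423) = 229/188 + 23423 = 4403753/188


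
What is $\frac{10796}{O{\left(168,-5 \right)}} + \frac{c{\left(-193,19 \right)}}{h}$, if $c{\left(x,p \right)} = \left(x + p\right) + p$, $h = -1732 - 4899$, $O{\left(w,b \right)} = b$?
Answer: $- \frac{71587501}{33155} \approx -2159.2$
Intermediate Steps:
$h = -6631$
$c{\left(x,p \right)} = x + 2 p$ ($c{\left(x,p \right)} = \left(p + x\right) + p = x + 2 p$)
$\frac{10796}{O{\left(168,-5 \right)}} + \frac{c{\left(-193,19 \right)}}{h} = \frac{10796}{-5} + \frac{-193 + 2 \cdot 19}{-6631} = 10796 \left(- \frac{1}{5}\right) + \left(-193 + 38\right) \left(- \frac{1}{6631}\right) = - \frac{10796}{5} - - \frac{155}{6631} = - \frac{10796}{5} + \frac{155}{6631} = - \frac{71587501}{33155}$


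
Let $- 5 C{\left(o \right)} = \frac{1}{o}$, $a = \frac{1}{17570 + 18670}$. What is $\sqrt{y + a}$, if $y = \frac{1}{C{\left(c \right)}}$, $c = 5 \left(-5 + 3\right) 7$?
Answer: $\frac{\sqrt{28729262265}}{9060} \approx 18.708$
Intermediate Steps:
$c = -70$ ($c = 5 \left(-2\right) 7 = \left(-10\right) 7 = -70$)
$a = \frac{1}{36240} \approx 2.7594 \cdot 10^{-5}$
$C{\left(o \right)} = - \frac{1}{5 o}$
$y = 350$ ($y = \frac{1}{\left(- \frac{1}{5}\right) \frac{1}{-70}} = \frac{1}{\left(- \frac{1}{5}\right) \left(- \frac{1}{70}\right)} = \frac{1}{\frac{1}{350}} = 350$)
$\sqrt{y + a} = \sqrt{350 + \frac{1}{36240}} = \sqrt{\frac{12684001}{36240}} = \frac{\sqrt{28729262265}}{9060}$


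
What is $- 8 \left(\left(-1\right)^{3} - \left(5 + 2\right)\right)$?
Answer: $64$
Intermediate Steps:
$- 8 \left(\left(-1\right)^{3} - \left(5 + 2\right)\right) = - 8 \left(-1 - 7\right) = \left(-8\right) \left(-8\right) = 64$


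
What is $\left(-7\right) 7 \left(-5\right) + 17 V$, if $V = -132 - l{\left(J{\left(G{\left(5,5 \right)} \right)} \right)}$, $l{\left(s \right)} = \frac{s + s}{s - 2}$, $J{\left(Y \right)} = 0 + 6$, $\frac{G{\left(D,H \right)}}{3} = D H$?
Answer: $-2050$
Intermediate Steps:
$G{\left(D,H \right)} = 3 D H$
$J{\left(Y \right)} = 6$
$l{\left(s \right)} = \frac{2 s}{-2 + s}$
$V = -135$ ($V = -132 - 2 \cdot 6 \frac{1}{-2 + 6} = -132 - 2 \cdot 6 \cdot \frac{1}{4} = -132 - 3 = -135$)
$\left(-7\right) 7 \left(-5\right) + 17 V = \left(-7\right) 7 \left(-5\right) + 17 \left(-135\right) = \left(-49\right) \left(-5\right) - 2295 = 245 - 2295 = -2050$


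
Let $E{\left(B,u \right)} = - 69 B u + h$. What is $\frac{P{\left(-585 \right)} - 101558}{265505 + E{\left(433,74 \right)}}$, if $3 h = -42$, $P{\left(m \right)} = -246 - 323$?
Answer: $\frac{102127}{1945407} \approx 0.052496$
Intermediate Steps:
$P{\left(m \right)} = -569$
$h = -14$ ($h = \frac{1}{3} \left(-42\right) = -14$)
$E{\left(B,u \right)} = -14 - 69 B u$ ($E{\left(B,u \right)} = - 69 B u - 14 = -14 - 69 B u$)
$\frac{P{\left(-585 \right)} - 101558}{265505 + E{\left(433,74 \right)}} = \frac{-569 - 101558}{265505 - \left(14 + 29877 \cdot 74\right)} = - \frac{102127}{265505 - 2210912} = - \frac{102127}{-1945407} = \left(-102127\right) \left(- \frac{1}{1945407}\right) = \frac{102127}{1945407}$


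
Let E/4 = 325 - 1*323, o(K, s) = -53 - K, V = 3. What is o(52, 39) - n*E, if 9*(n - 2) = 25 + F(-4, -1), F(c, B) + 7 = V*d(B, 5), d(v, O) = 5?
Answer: -451/3 ≈ -150.33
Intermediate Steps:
F(c, B) = 8 (F(c, B) = -7 + 3*5 = -7 + 15 = 8)
n = 17/3 (n = 2 + (25 + 8)/9 = 2 + (1/9)*33 = 2 + 11/3 = 17/3 ≈ 5.6667)
E = 8 (E = 4*(325 - 1*323) = 4*(325 - 323) = 4*2 = 8)
o(52, 39) - n*E = (-53 - 1*52) - 17*8/3 = (-53 - 52) - 1*136/3 = -105 - 136/3 = -451/3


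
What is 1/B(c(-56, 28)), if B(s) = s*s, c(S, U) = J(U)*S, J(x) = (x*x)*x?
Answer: 1/1511207993344 ≈ 6.6172e-13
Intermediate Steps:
J(x) = x³ (J(x) = x²*x = x³)
c(S, U) = S*U³ (c(S, U) = U³*S = S*U³)
B(s) = s²
1/B(c(-56, 28)) = 1/((-56*28³)²) = 1/((-56*21952)²) = 1/((-1229312)²) = 1/1511207993344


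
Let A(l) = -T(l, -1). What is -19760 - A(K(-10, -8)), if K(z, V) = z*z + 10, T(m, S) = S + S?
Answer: -19762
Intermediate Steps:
T(m, S) = 2*S
K(z, V) = 10 + z**2 (K(z, V) = z**2 + 10 = 10 + z**2)
A(l) = 2 (A(l) = -2*(-1) = -1*(-2) = 2)
-19760 - A(K(-10, -8)) = -19760 - 1*2 = -19760 - 2 = -19762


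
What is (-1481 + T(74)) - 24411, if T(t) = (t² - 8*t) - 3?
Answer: -21011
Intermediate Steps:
T(t) = -3 + t² - 8*t
(-1481 + T(74)) - 24411 = (-1481 + (-3 + 74² - 8*74)) - 24411 = (-1481 + (-3 + 5476 - 592)) - 24411 = (-1481 + 4881) - 24411 = 3400 - 24411 = -21011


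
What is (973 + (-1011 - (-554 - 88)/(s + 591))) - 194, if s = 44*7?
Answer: -207926/899 ≈ -231.29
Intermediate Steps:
s = 308
(973 + (-1011 - (-554 - 88)/(s + 591))) - 194 = (973 + (-1011 - (-554 - 88)/(308 + 591))) - 194 = (973 + (-1011 - (-642)/899)) - 194 = (973 + (-1011 - 1*(-642/899))) - 194 = (973 + (-1011 + 642/899)) - 194 = (973 - 908247/899) - 194 = -33520/899 - 194 = -207926/899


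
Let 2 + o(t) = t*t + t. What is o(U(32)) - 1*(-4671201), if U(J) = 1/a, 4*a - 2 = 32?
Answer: 1349976549/289 ≈ 4.6712e+6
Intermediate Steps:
a = 17/2 (a = 1/2 + (1/4)*32 = 1/2 + 8 = 17/2 ≈ 8.5000)
U(J) = 2/17 (U(J) = 1/(17/2) = 2/17)
o(t) = -2 + t + t**2 (o(t) = -2 + (t*t + t) = -2 + (t**2 + t) = -2 + (t + t**2) = -2 + t + t**2)
o(U(32)) - 1*(-4671201) = (-2 + 2/17 + (2/17)**2) - 1*(-4671201) = (-2 + 2/17 + 4/289) + 4671201 = -540/289 + 4671201 = 1349976549/289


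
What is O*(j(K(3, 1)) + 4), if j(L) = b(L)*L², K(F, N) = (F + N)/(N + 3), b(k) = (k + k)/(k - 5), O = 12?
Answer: 42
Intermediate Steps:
b(k) = 2*k/(-5 + k) (b(k) = (2*k)/(-5 + k) = 2*k/(-5 + k))
K(F, N) = (F + N)/(3 + N)
j(L) = 2*L³/(-5 + L) (j(L) = (2*L/(-5 + L))*L² = 2*L³/(-5 + L))
O*(j(K(3, 1)) + 4) = 12*(2*((3 + 1)/(3 + 1))³/(-5 + (3 + 1)/(3 + 1)) + 4) = 12*(2*(4/4)³/(-5 + 4/4) + 4) = 12*(2*((¼)*4)³/(-5 + (¼)*4) + 4) = 12*(2*1³/(-5 + 1) + 4) = 12*(2*1/(-4) + 4) = 12*(2*1*(-¼) + 4) = 12*(-½ + 4) = 12*(7/2) = 42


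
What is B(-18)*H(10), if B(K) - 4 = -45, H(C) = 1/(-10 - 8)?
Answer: 41/18 ≈ 2.2778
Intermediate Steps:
H(C) = -1/18 (H(C) = 1/(-18) = -1/18)
B(K) = -41 (B(K) = 4 - 45 = -41)
B(-18)*H(10) = -41*(-1/18) = 41/18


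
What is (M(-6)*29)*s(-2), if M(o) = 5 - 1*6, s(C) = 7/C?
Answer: 203/2 ≈ 101.50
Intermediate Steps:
M(o) = -1 (M(o) = 5 - 6 = -1)
(M(-6)*29)*s(-2) = (-1*29)*(7/(-2)) = -203*(-1)/2 = -29*(-7/2) = 203/2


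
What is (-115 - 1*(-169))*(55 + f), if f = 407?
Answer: 24948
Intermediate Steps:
(-115 - 1*(-169))*(55 + f) = (-115 - 1*(-169))*(55 + 407) = (-115 + 169)*462 = 54*462 = 24948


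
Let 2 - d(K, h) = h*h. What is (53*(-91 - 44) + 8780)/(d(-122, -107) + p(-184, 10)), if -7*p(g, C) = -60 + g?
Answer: -175/1229 ≈ -0.14239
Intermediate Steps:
d(K, h) = 2 - h² (d(K, h) = 2 - h*h = 2 - h²)
p(g, C) = 60/7 - g/7 (p(g, C) = -(-60 + g)/7 = 60/7 - g/7)
(53*(-91 - 44) + 8780)/(d(-122, -107) + p(-184, 10)) = (53*(-91 - 44) + 8780)/((2 - 1*(-107)²) + (60/7 - ⅐*(-184))) = (53*(-135) + 8780)/((2 - 1*11449) + (60/7 + 184/7)) = (-7155 + 8780)/((2 - 11449) + 244/7) = 1625/(-11447 + 244/7) = 1625/(-79885/7) = 1625*(-7/79885) = -175/1229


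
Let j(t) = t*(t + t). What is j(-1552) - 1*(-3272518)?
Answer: 8089926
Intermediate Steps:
j(t) = 2*t² (j(t) = t*(2*t) = 2*t²)
j(-1552) - 1*(-3272518) = 2*(-1552)² - 1*(-3272518) = 2*2408704 + 3272518 = 4817408 + 3272518 = 8089926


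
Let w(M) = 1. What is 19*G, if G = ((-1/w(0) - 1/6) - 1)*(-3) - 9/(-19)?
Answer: 265/2 ≈ 132.50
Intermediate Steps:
G = 265/38 (G = ((-1/1 - 1/6) - 1)*(-3) - 9/(-19) = ((-1*1 - 1*1/6) - 1)*(-3) - 9*(-1/19) = ((-1 - 1/6) - 1)*(-3) + 9/19 = (-7/6 - 1)*(-3) + 9/19 = -13/6*(-3) + 9/19 = 13/2 + 9/19 = 265/38 ≈ 6.9737)
19*G = 19*(265/38) = 265/2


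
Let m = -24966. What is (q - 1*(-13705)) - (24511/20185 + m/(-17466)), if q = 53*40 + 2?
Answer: 929815992139/58758535 ≈ 15824.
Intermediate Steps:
q = 2122 (q = 2120 + 2 = 2122)
(q - 1*(-13705)) - (24511/20185 + m/(-17466)) = (2122 - 1*(-13705)) - (24511/20185 - 24966/(-17466)) = (2122 + 13705) - (24511*(1/20185) - 24966*(-1/17466)) = 15827 - (24511/20185 + 4161/2911) = 15827 - 1*155341306/58758535 = 15827 - 155341306/58758535 = 929815992139/58758535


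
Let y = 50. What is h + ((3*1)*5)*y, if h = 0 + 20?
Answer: 770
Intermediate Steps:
h = 20
h + ((3*1)*5)*y = 20 + ((3*1)*5)*50 = 20 + (3*5)*50 = 20 + 15*50 = 20 + 750 = 770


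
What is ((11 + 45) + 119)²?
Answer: 30625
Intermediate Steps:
((11 + 45) + 119)² = (56 + 119)² = 175² = 30625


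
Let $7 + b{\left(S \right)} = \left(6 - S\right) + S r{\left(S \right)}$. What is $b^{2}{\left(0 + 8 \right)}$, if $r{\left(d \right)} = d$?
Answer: $3025$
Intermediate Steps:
$b{\left(S \right)} = -1 + S^{2} - S$ ($b{\left(S \right)} = -7 - \left(-6 + S - S S\right) = -7 - \left(-6 + S - S^{2}\right) = -7 + \left(6 + S^{2} - S\right) = -1 + S^{2} - S$)
$b^{2}{\left(0 + 8 \right)} = \left(-1 + \left(0 + 8\right)^{2} - \left(0 + 8\right)\right)^{2} = \left(-1 + 8^{2} - 8\right)^{2} = \left(-1 + 64 - 8\right)^{2} = 55^{2} = 3025$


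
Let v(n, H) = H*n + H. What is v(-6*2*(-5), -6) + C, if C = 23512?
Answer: 23146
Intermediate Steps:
v(n, H) = H + H*n
v(-6*2*(-5), -6) + C = -6*(1 - 6*2*(-5)) + 23512 = -6*(1 - 12*(-5)) + 23512 = -6*(1 + 60) + 23512 = -6*61 + 23512 = -366 + 23512 = 23146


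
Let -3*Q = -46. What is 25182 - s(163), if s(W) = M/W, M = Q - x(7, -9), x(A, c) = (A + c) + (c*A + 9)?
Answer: 12313784/489 ≈ 25182.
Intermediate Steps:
Q = 46/3 (Q = -⅓*(-46) = 46/3 ≈ 15.333)
x(A, c) = 9 + A + c + A*c (x(A, c) = (A + c) + (A*c + 9) = (A + c) + (9 + A*c) = 9 + A + c + A*c)
M = 214/3 (M = 46/3 - (9 + 7 - 9 + 7*(-9)) = 46/3 - (9 + 7 - 9 - 63) = 46/3 - 1*(-56) = 46/3 + 56 = 214/3 ≈ 71.333)
s(W) = 214/(3*W)
25182 - s(163) = 25182 - 214/(3*163) = 25182 - 1*214/489 = 25182 - 214/489 = 12313784/489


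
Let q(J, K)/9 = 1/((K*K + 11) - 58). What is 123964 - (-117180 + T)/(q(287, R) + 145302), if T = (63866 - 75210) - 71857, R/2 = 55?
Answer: 217103669351653/1751325015 ≈ 1.2397e+5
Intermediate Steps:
R = 110 (R = 2*55 = 110)
q(J, K) = 9/(-47 + K²) (q(J, K) = 9/((K*K + 11) - 58) = 9/((K² + 11) - 58) = 9/((11 + K²) - 58) = 9/(-47 + K²))
T = -83201 (T = -11344 - 71857 = -83201)
123964 - (-117180 + T)/(q(287, R) + 145302) = 123964 - (-117180 - 83201)/(9/(-47 + 110²) + 145302) = 123964 - (-200381)/(9/(-47 + 12100) + 145302) = 123964 - (-200381)/(9/12053 + 145302) = 123964 - (-200381)/1751325015/12053 = 123964 - (-200381)*12053/1751325015 = 123964 - 1*(-2415192193/1751325015) = 123964 + 2415192193/1751325015 = 217103669351653/1751325015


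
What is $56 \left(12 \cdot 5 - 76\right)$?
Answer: $-896$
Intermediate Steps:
$56 \left(12 \cdot 5 - 76\right) = 56 \left(60 - 76\right) = 56 \left(-16\right) = -896$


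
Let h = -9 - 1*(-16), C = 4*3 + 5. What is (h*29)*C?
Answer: 3451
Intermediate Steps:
C = 17 (C = 12 + 5 = 17)
h = 7 (h = -9 + 16 = 7)
(h*29)*C = (7*29)*17 = 203*17 = 3451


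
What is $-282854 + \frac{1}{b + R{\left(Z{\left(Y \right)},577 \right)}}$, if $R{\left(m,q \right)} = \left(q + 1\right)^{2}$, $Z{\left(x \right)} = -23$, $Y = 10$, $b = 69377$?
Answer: $- \frac{114120557693}{403461} \approx -2.8285 \cdot 10^{5}$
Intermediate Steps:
$R{\left(m,q \right)} = \left(1 + q\right)^{2}$
$-282854 + \frac{1}{b + R{\left(Z{\left(Y \right)},577 \right)}} = -282854 + \frac{1}{69377 + \left(1 + 577\right)^{2}} = -282854 + \frac{1}{69377 + 578^{2}} = -282854 + \frac{1}{69377 + 334084} = -282854 + \frac{1}{403461} = - \frac{114120557693}{403461}$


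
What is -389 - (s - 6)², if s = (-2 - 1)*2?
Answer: -533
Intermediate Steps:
s = -6 (s = -3*2 = -6)
-389 - (s - 6)² = -389 - (-6 - 6)² = -389 - 1*(-12)² = -389 - 1*144 = -389 - 144 = -533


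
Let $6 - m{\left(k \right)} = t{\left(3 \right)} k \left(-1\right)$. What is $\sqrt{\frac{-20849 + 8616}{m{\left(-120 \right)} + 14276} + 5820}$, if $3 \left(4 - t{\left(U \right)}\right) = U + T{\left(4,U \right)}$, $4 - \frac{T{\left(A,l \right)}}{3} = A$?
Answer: $\frac{7 \sqrt{23017841246}}{13922} \approx 76.283$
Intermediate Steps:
$T{\left(A,l \right)} = 12 - 3 A$
$t{\left(U \right)} = 4 - \frac{U}{3}$ ($t{\left(U \right)} = 4 - \frac{U + \left(12 - 12\right)}{3} = 4 - \frac{U + 0}{3} = 4 - \frac{U}{3}$)
$m{\left(k \right)} = 6 + 3 k$ ($m{\left(k \right)} = 6 - \left(4 - 1\right) k \left(-1\right) = 6 - 3 k \left(-1\right) = 6 - - 3 k = 6 + 3 k$)
$\sqrt{\frac{-20849 + 8616}{m{\left(-120 \right)} + 14276} + 5820} = \sqrt{\frac{-20849 + 8616}{\left(6 + 3 \left(-120\right)\right) + 14276} + 5820} = \sqrt{- \frac{12233}{\left(6 - 360\right) + 14276} + 5820} = \sqrt{- \frac{12233}{-354 + 14276} + 5820} = \sqrt{- \frac{12233}{13922} + 5820} = \sqrt{\frac{81013807}{13922}} = \frac{7 \sqrt{23017841246}}{13922}$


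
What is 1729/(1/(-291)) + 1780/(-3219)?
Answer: -1619606221/3219 ≈ -5.0314e+5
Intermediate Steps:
1729/(1/(-291)) + 1780/(-3219) = 1729/(-1/291) + 1780*(-1/3219) = 1729*(-291) - 1780/3219 = -503139 - 1780/3219 = -1619606221/3219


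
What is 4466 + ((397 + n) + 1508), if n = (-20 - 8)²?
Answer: 7155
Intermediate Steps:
n = 784 (n = (-28)² = 784)
4466 + ((397 + n) + 1508) = 4466 + ((397 + 784) + 1508) = 4466 + (1181 + 1508) = 4466 + 2689 = 7155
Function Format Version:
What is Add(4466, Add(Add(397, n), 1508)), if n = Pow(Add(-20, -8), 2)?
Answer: 7155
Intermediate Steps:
n = 784 (n = Pow(-28, 2) = 784)
Add(4466, Add(Add(397, n), 1508)) = Add(4466, Add(Add(397, 784), 1508)) = Add(4466, Add(1181, 1508)) = Add(4466, 2689) = 7155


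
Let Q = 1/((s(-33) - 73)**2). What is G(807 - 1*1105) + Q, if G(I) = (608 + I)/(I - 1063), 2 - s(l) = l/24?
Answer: -96090086/422248889 ≈ -0.22757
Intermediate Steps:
s(l) = 2 - l/24
G(I) = (608 + I)/(-1063 + I)
Q = 64/310249 (Q = 1/(((2 - 1/24*(-33)) - 73)**2) = 1/(((2 + 11/8) - 73)**2) = 1/((27/8 - 73)**2) = 1/((-557/8)**2) = 1/(310249/64) = 64/310249 ≈ 0.00020629)
G(807 - 1*1105) + Q = (608 + (807 - 1*1105))/(-1063 + (807 - 1*1105)) + 64/310249 = (608 + (807 - 1105))/(-1063 + (807 - 1105)) + 64/310249 = (608 - 298)/(-1063 - 298) + 64/310249 = 310/(-1361) + 64/310249 = -1/1361*310 + 64/310249 = -310/1361 + 64/310249 = -96090086/422248889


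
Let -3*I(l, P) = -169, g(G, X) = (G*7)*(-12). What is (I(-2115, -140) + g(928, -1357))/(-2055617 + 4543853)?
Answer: -233687/7464708 ≈ -0.031306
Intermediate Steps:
g(G, X) = -84*G (g(G, X) = (7*G)*(-12) = -84*G)
I(l, P) = 169/3 (I(l, P) = -⅓*(-169) = 169/3)
(I(-2115, -140) + g(928, -1357))/(-2055617 + 4543853) = (169/3 - 84*928)/(-2055617 + 4543853) = (169/3 - 77952)/2488236 = -233687/3*1/2488236 = -233687/7464708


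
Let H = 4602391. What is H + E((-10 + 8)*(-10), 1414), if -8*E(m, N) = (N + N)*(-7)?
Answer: 9209731/2 ≈ 4.6049e+6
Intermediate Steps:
E(m, N) = 7*N/4 (E(m, N) = -(N + N)*(-7)/8 = -2*N*(-7)/8 = -(-7)*N/4 = 7*N/4)
H + E((-10 + 8)*(-10), 1414) = 4602391 + (7/4)*1414 = 4602391 + 4949/2 = 9209731/2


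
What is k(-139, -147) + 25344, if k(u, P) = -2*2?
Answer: 25340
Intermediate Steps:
k(u, P) = -4
k(-139, -147) + 25344 = -4 + 25344 = 25340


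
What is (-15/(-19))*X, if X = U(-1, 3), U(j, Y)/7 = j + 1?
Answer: 0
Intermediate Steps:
U(j, Y) = 7 + 7*j (U(j, Y) = 7*(j + 1) = 7*(1 + j) = 7 + 7*j)
X = 0 (X = 7 + 7*(-1) = 7 - 7 = 0)
(-15/(-19))*X = -15/(-19)*0 = -15*(-1/19)*0 = (15/19)*0 = 0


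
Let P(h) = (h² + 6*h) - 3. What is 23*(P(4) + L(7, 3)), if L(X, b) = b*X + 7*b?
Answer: 1817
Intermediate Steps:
L(X, b) = 7*b + X*b (L(X, b) = X*b + 7*b = 7*b + X*b)
P(h) = -3 + h² + 6*h
23*(P(4) + L(7, 3)) = 23*((-3 + 4² + 6*4) + 3*(7 + 7)) = 23*((-3 + 16 + 24) + 3*14) = 23*(37 + 42) = 23*79 = 1817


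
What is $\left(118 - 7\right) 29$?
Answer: $3219$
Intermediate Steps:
$\left(118 - 7\right) 29 = 111 \cdot 29 = 3219$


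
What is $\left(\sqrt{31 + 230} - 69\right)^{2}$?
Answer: $5022 - 414 \sqrt{29} \approx 2792.5$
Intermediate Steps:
$\left(\sqrt{31 + 230} - 69\right)^{2} = \left(\sqrt{261} - 69\right)^{2} = \left(3 \sqrt{29} - 69\right)^{2} = \left(-69 + 3 \sqrt{29}\right)^{2}$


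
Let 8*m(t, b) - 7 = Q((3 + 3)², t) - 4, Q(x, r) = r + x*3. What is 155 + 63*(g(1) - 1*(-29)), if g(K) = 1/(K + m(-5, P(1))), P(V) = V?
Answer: 37742/19 ≈ 1986.4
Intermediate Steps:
Q(x, r) = r + 3*x
m(t, b) = 111/8 + t/8 (m(t, b) = 7/8 + ((t + 3*(3 + 3)²) - 4)/8 = 7/8 + ((t + 3*6²) - 4)/8 = 7/8 + ((t + 3*36) - 4)/8 = 7/8 + ((t + 108) - 4)/8 = 7/8 + ((108 + t) - 4)/8 = 7/8 + (104 + t)/8 = 7/8 + (13 + t/8) = 111/8 + t/8)
g(K) = 1/(53/4 + K) (g(K) = 1/(K + (111/8 + (⅛)*(-5))) = 1/(K + (111/8 - 5/8)) = 1/(K + 53/4) = 1/(53/4 + K))
155 + 63*(g(1) - 1*(-29)) = 155 + 63*(4/(53 + 4*1) - 1*(-29)) = 155 + 63*(4/(53 + 4) + 29) = 155 + 63*(4/57 + 29) = 155 + 63*(1657/57) = 155 + 34797/19 = 37742/19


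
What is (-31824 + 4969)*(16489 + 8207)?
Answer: -663211080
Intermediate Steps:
(-31824 + 4969)*(16489 + 8207) = -26855*24696 = -663211080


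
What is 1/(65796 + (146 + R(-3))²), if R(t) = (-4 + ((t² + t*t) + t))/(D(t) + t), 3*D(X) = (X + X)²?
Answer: 81/7085101 ≈ 1.1432e-5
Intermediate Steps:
D(X) = 4*X²/3 (D(X) = (X + X)²/3 = (2*X)²/3 = (4*X²)/3 = 4*X²/3)
R(t) = (-4 + t + 2*t²)/(t + 4*t²/3) (R(t) = (-4 + ((t² + t*t) + t))/(4*t²/3 + t) = (-4 + ((t² + t²) + t))/(t + 4*t²/3) = (-4 + (2*t² + t))/(t + 4*t²/3) = (-4 + (t + 2*t²))/(t + 4*t²/3) = (-4 + t + 2*t²)/(t + 4*t²/3))
1/(65796 + (146 + R(-3))²) = 1/(65796 + (146 + 3*(-4 - 3 + 2*(-3)²)/(-3*(3 + 4*(-3))))²) = 1/(65796 + (146 + 3*(-⅓)*(-4 - 3 + 2*9)/(3 - 12))²) = 1/(65796 + (146 + 3*(-⅓)*(-4 - 3 + 18)/(-9))²) = 1/(65796 + (146 + 3*(-⅓)*(-⅑)*11)²) = 1/(65796 + (146 + 11/9)²) = 1/(65796 + (1325/9)²) = 1/(65796 + 1755625/81) = 1/(7085101/81) = 81/7085101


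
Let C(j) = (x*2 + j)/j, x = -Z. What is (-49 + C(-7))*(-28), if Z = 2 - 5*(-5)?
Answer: 1128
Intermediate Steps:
Z = 27 (Z = 2 + 25 = 27)
x = -27 (x = -1*27 = -27)
C(j) = (-54 + j)/j (C(j) = (-27*2 + j)/j = (-54 + j)/j)
(-49 + C(-7))*(-28) = (-49 + (-54 - 7)/(-7))*(-28) = (-49 - ⅐*(-61))*(-28) = (-49 + 61/7)*(-28) = -282/7*(-28) = 1128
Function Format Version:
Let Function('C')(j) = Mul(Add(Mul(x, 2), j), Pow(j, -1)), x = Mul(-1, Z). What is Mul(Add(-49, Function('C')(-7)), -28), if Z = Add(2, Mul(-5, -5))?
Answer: 1128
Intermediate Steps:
Z = 27 (Z = Add(2, 25) = 27)
x = -27 (x = Mul(-1, 27) = -27)
Function('C')(j) = Mul(Pow(j, -1), Add(-54, j)) (Function('C')(j) = Mul(Add(Mul(-27, 2), j), Pow(j, -1)) = Mul(Add(-54, j), Pow(j, -1)) = Mul(Pow(j, -1), Add(-54, j)))
Mul(Add(-49, Function('C')(-7)), -28) = Mul(Add(-49, Mul(Pow(-7, -1), Add(-54, -7))), -28) = Mul(Add(-49, Mul(Rational(-1, 7), -61)), -28) = Mul(Add(-49, Rational(61, 7)), -28) = Mul(Rational(-282, 7), -28) = 1128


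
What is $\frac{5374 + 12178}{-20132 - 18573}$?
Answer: $- \frac{17552}{38705} \approx -0.45348$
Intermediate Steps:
$\frac{5374 + 12178}{-20132 - 18573} = \frac{17552}{-38705} = 17552 \left(- \frac{1}{38705}\right) = - \frac{17552}{38705}$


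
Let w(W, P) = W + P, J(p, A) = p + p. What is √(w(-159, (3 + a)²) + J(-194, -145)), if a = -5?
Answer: I*√543 ≈ 23.302*I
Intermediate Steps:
J(p, A) = 2*p
w(W, P) = P + W
√(w(-159, (3 + a)²) + J(-194, -145)) = √(((3 - 5)² - 159) + 2*(-194)) = √(((-2)² - 159) - 388) = √((4 - 159) - 388) = √(-155 - 388) = √(-543) = I*√543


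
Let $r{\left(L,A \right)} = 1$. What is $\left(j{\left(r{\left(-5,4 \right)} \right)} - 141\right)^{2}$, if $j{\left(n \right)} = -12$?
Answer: $23409$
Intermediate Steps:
$\left(j{\left(r{\left(-5,4 \right)} \right)} - 141\right)^{2} = \left(-12 - 141\right)^{2} = \left(-153\right)^{2} = 23409$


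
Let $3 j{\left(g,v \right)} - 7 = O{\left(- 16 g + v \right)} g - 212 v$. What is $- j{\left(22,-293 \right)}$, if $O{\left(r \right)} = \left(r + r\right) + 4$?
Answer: $-11277$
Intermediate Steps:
$O{\left(r \right)} = 4 + 2 r$ ($O{\left(r \right)} = 2 r + 4 = 4 + 2 r$)
$j{\left(g,v \right)} = \frac{7}{3} - \frac{212 v}{3} + \frac{g \left(4 - 32 g + 2 v\right)}{3}$ ($j{\left(g,v \right)} = \frac{7}{3} + \frac{\left(4 + 2 \left(- 16 g + v\right)\right) g - 212 v}{3} = \frac{7}{3} + \frac{\left(4 + 2 \left(v - 16 g\right)\right) g - 212 v}{3} = \frac{7}{3} + \frac{\left(4 - \left(- 2 v + 32 g\right)\right) g - 212 v}{3} = \frac{7}{3} + \frac{\left(4 - 32 g + 2 v\right) g - 212 v}{3} = \frac{7}{3} + \frac{g \left(4 - 32 g + 2 v\right) - 212 v}{3} = \frac{7}{3} + \frac{- 212 v + g \left(4 - 32 g + 2 v\right)}{3} = \frac{7}{3} + \left(- \frac{212 v}{3} + \frac{g \left(4 - 32 g + 2 v\right)}{3}\right) = \frac{7}{3} - \frac{212 v}{3} + \frac{g \left(4 - 32 g + 2 v\right)}{3}$)
$- j{\left(22,-293 \right)} = - (\frac{7}{3} - - \frac{62116}{3} + \frac{2}{3} \cdot 22 \left(2 - 293 - 352\right)) = - (\frac{7}{3} + \frac{62116}{3} + \frac{2}{3} \cdot 22 \left(2 - 293 - 352\right)) = - (\frac{7}{3} + \frac{62116}{3} + \frac{2}{3} \cdot 22 \left(-643\right)) = - (\frac{7}{3} + \frac{62116}{3} - \frac{28292}{3}) = \left(-1\right) 11277 = -11277$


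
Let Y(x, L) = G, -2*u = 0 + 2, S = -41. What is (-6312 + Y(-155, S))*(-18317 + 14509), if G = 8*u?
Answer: 24066560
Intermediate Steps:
u = -1 (u = -(0 + 2)/2 = -1/2*2 = -1)
G = -8 (G = 8*(-1) = -8)
Y(x, L) = -8
(-6312 + Y(-155, S))*(-18317 + 14509) = (-6312 - 8)*(-18317 + 14509) = -6320*(-3808) = 24066560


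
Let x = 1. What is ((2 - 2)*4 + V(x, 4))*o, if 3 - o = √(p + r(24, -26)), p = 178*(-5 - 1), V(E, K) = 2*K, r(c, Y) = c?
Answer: 24 - 48*I*√29 ≈ 24.0 - 258.49*I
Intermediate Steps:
p = -1068 (p = 178*(-6) = -1068)
o = 3 - 6*I*√29 (o = 3 - √(-1068 + 24) = 3 - √(-1044) = 3 - 6*I*√29 ≈ 3.0 - 32.311*I)
((2 - 2)*4 + V(x, 4))*o = ((2 - 2)*4 + 2*4)*(3 - 6*I*√29) = (0*4 + 8)*(3 - 6*I*√29) = (0 + 8)*(3 - 6*I*√29) = 8*(3 - 6*I*√29) = 24 - 48*I*√29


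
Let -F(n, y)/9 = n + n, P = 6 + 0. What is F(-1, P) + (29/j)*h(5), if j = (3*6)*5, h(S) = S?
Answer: 353/18 ≈ 19.611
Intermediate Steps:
P = 6
F(n, y) = -18*n (F(n, y) = -9*(n + n) = -18*n)
j = 90 (j = 18*5 = 90)
F(-1, P) + (29/j)*h(5) = -18*(-1) + (29/90)*5 = 18 + (29*(1/90))*5 = 18 + (29/90)*5 = 18 + 29/18 = 353/18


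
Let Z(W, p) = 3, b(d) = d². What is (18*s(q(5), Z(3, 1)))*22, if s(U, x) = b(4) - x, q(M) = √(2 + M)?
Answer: 5148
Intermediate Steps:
s(U, x) = 16 - x (s(U, x) = 4² - x = 16 - x)
(18*s(q(5), Z(3, 1)))*22 = (18*(16 - 1*3))*22 = (18*(16 - 3))*22 = (18*13)*22 = 234*22 = 5148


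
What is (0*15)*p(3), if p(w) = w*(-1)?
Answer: 0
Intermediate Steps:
p(w) = -w
(0*15)*p(3) = (0*15)*(-1*3) = 0*(-3) = 0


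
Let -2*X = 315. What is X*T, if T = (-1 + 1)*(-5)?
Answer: 0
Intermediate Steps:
X = -315/2 (X = -1/2*315 = -315/2 ≈ -157.50)
T = 0 (T = 0*(-5) = 0)
X*T = -315/2*0 = 0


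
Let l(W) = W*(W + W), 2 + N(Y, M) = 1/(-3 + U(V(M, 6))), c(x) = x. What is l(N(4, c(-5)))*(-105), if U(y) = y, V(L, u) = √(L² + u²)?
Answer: -538755/676 + 10605*√61/676 ≈ -674.45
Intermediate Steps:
N(Y, M) = -2 + 1/(-3 + √(36 + M²)) (N(Y, M) = -2 + 1/(-3 + √(M² + 6²)) = -2 + 1/(-3 + √(M² + 36)) = -2 + 1/(-3 + √(36 + M²)))
l(W) = 2*W² (l(W) = W*(2*W) = 2*W²)
l(N(4, c(-5)))*(-105) = (2*((7 - 2*√(36 + (-5)²))/(-3 + √(36 + (-5)²)))²)*(-105) = (2*((7 - 2*√(36 + 25))/(-3 + √(36 + 25)))²)*(-105) = (2*((7 - 2*√61)/(-3 + √61))²)*(-105) = (2*((7 - 2*√61)²/(-3 + √61)²))*(-105) = (2*(7 - 2*√61)²/(-3 + √61)²)*(-105) = -210*(7 - 2*√61)²/(-3 + √61)²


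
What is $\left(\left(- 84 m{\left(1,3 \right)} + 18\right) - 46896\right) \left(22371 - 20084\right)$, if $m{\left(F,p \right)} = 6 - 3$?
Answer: $-107786310$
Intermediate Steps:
$m{\left(F,p \right)} = 3$ ($m{\left(F,p \right)} = 6 - 3 = 3$)
$\left(\left(- 84 m{\left(1,3 \right)} + 18\right) - 46896\right) \left(22371 - 20084\right) = \left(\left(\left(-84\right) 3 + 18\right) - 46896\right) \left(22371 - 20084\right) = \left(\left(-252 + 18\right) - 46896\right) 2287 = \left(-234 - 46896\right) 2287 = \left(-47130\right) 2287 = -107786310$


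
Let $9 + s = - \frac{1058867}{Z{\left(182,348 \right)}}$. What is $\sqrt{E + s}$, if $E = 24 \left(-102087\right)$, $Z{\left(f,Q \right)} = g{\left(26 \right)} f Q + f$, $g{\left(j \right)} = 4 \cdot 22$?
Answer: $\frac{i \sqrt{2485433716696294}}{31850} \approx 1565.3 i$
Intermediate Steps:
$g{\left(j \right)} = 88$
$Z{\left(f,Q \right)} = f + 88 Q f$ ($Z{\left(f,Q \right)} = 88 f Q + f = 88 Q f + f = f + 88 Q f$)
$s = - \frac{51222617}{5573750}$ ($s = -9 - \frac{1058867}{182 \left(1 + 88 \cdot 348\right)} = -9 - \frac{1058867}{182 \left(1 + 30624\right)} = -9 - \frac{1058867}{182 \cdot 30625} = -9 - \frac{1058867}{5573750} = - \frac{51222617}{5573750} \approx -9.19$)
$E = -2450088$
$\sqrt{E + s} = \sqrt{-2450088 - \frac{51222617}{5573750}} = \sqrt{- \frac{13656229212617}{5573750}} = \frac{i \sqrt{2485433716696294}}{31850}$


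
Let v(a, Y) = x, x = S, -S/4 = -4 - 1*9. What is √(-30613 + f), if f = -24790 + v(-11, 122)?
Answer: I*√55351 ≈ 235.27*I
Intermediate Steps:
S = 52 (S = -4*(-4 - 1*9) = -4*(-4 - 9) = -4*(-13) = 52)
x = 52
v(a, Y) = 52
f = -24738 (f = -24790 + 52 = -24738)
√(-30613 + f) = √(-30613 - 24738) = √(-55351) = I*√55351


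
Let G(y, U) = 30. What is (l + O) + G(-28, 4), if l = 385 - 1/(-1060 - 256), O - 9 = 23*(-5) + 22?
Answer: 435597/1316 ≈ 331.00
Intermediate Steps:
O = -84 (O = 9 + (23*(-5) + 22) = 9 + (-115 + 22) = 9 - 93 = -84)
l = 506661/1316 (l = 385 - 1/(-1316) = 385 - 1*(-1/1316) = 385 + 1/1316 = 506661/1316 ≈ 385.00)
(l + O) + G(-28, 4) = (506661/1316 - 84) + 30 = 396117/1316 + 30 = 435597/1316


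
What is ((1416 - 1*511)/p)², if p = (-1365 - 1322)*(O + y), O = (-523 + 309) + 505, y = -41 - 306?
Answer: 819025/22641822784 ≈ 3.6173e-5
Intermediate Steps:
y = -347
O = 291 (O = -214 + 505 = 291)
p = 150472 (p = (-1365 - 1322)*(291 - 347) = -2687*(-56) = 150472)
((1416 - 1*511)/p)² = ((1416 - 1*511)/150472)² = ((1416 - 511)*(1/150472))² = (905*(1/150472))² = (905/150472)² = 819025/22641822784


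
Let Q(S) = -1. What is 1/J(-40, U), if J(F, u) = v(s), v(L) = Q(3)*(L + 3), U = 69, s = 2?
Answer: -⅕ ≈ -0.20000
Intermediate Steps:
v(L) = -3 - L (v(L) = -(L + 3) = -(3 + L) = -3 - L)
J(F, u) = -5 (J(F, u) = -3 - 1*2 = -3 - 2 = -5)
1/J(-40, U) = 1/(-5) = -⅕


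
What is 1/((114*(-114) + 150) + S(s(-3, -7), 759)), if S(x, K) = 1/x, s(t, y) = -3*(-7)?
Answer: -21/269765 ≈ -7.7846e-5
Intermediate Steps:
s(t, y) = 21
1/((114*(-114) + 150) + S(s(-3, -7), 759)) = 1/((114*(-114) + 150) + 1/21) = 1/((-12996 + 150) + 1/21) = 1/(-12846 + 1/21) = 1/(-269765/21) = -21/269765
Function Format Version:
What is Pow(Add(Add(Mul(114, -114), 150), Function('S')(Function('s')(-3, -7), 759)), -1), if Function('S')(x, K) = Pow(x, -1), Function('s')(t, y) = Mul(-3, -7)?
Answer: Rational(-21, 269765) ≈ -7.7846e-5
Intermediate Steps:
Function('s')(t, y) = 21
Pow(Add(Add(Mul(114, -114), 150), Function('S')(Function('s')(-3, -7), 759)), -1) = Pow(Add(Add(Mul(114, -114), 150), Pow(21, -1)), -1) = Pow(Add(Add(-12996, 150), Rational(1, 21)), -1) = Pow(Add(-12846, Rational(1, 21)), -1) = Pow(Rational(-269765, 21), -1) = Rational(-21, 269765)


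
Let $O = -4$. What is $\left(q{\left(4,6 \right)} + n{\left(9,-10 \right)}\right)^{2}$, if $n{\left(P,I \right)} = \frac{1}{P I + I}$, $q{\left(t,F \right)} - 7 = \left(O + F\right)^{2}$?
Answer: $\frac{1207801}{10000} \approx 120.78$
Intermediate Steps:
$q{\left(t,F \right)} = 7 + \left(-4 + F\right)^{2}$
$n{\left(P,I \right)} = \frac{1}{I + I P}$ ($n{\left(P,I \right)} = \frac{1}{I P + I} = \frac{1}{I + I P}$)
$\left(q{\left(4,6 \right)} + n{\left(9,-10 \right)}\right)^{2} = \left(\left(7 + \left(-4 + 6\right)^{2}\right) + \frac{1}{\left(-10\right) \left(1 + 9\right)}\right)^{2} = \left(\left(7 + 2^{2}\right) - \frac{1}{10 \cdot 10}\right)^{2} = \left(\left(7 + 4\right) - \frac{1}{100}\right)^{2} = \left(11 - \frac{1}{100}\right)^{2} = \left(\frac{1099}{100}\right)^{2} = \frac{1207801}{10000}$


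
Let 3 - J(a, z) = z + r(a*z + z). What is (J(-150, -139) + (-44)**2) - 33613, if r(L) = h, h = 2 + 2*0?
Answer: -31537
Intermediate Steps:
h = 2 (h = 2 + 0 = 2)
r(L) = 2
J(a, z) = 1 - z (J(a, z) = 3 - (z + 2) = 3 - (2 + z) = 3 + (-2 - z) = 1 - z)
(J(-150, -139) + (-44)**2) - 33613 = ((1 - 1*(-139)) + (-44)**2) - 33613 = ((1 + 139) + 1936) - 33613 = (140 + 1936) - 33613 = 2076 - 33613 = -31537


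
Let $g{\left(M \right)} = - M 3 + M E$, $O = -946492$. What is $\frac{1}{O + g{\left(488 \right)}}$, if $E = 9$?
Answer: $- \frac{1}{943564} \approx -1.0598 \cdot 10^{-6}$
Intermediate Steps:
$g{\left(M \right)} = 6 M$ ($g{\left(M \right)} = - M 3 + M 9 = - 3 M + 9 M = 6 M$)
$\frac{1}{O + g{\left(488 \right)}} = \frac{1}{-946492 + 6 \cdot 488} = \frac{1}{-946492 + 2928} = \frac{1}{-943564} = - \frac{1}{943564}$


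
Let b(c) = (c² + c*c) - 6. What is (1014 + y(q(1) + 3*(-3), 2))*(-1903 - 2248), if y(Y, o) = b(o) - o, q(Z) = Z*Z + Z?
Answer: -4209114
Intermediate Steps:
q(Z) = Z + Z² (q(Z) = Z² + Z = Z + Z²)
b(c) = -6 + 2*c² (b(c) = (c² + c²) - 6 = 2*c² - 6 = -6 + 2*c²)
y(Y, o) = -6 - o + 2*o² (y(Y, o) = (-6 + 2*o²) - o = -6 - o + 2*o²)
(1014 + y(q(1) + 3*(-3), 2))*(-1903 - 2248) = (1014 + (-6 - 1*2 + 2*2²))*(-1903 - 2248) = (1014 + (-6 - 2 + 2*4))*(-4151) = (1014 + (-6 - 2 + 8))*(-4151) = (1014 + 0)*(-4151) = 1014*(-4151) = -4209114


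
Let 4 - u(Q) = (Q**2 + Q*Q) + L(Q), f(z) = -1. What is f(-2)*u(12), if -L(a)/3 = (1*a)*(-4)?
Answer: 428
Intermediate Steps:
L(a) = 12*a (L(a) = -3*1*a*(-4) = -3*a*(-4) = -(-12)*a = 12*a)
u(Q) = 4 - 12*Q - 2*Q**2 (u(Q) = 4 - ((Q**2 + Q*Q) + 12*Q) = 4 - ((Q**2 + Q**2) + 12*Q) = 4 - (2*Q**2 + 12*Q) = 4 + (-12*Q - 2*Q**2) = 4 - 12*Q - 2*Q**2)
f(-2)*u(12) = -(4 - 12*12 - 2*12**2) = -(4 - 144 - 2*144) = -(4 - 144 - 288) = -1*(-428) = 428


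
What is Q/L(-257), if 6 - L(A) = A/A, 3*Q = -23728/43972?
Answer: -5932/164895 ≈ -0.035974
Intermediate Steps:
Q = -5932/32979 (Q = (-23728/43972)/3 = (-23728*1/43972)/3 = (⅓)*(-5932/10993) = -5932/32979 ≈ -0.17987)
L(A) = 5 (L(A) = 6 - A/A = 6 - 1*1 = 6 - 1 = 5)
Q/L(-257) = -5932/32979/5 = -5932/32979*⅕ = -5932/164895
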